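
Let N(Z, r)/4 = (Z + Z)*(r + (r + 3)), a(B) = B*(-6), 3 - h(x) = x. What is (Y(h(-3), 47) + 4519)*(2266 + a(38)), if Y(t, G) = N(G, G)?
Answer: 83539658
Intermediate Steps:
h(x) = 3 - x
a(B) = -6*B
N(Z, r) = 8*Z*(3 + 2*r) (N(Z, r) = 4*((Z + Z)*(r + (r + 3))) = 4*((2*Z)*(r + (3 + r))) = 4*((2*Z)*(3 + 2*r)) = 4*(2*Z*(3 + 2*r)) = 8*Z*(3 + 2*r))
Y(t, G) = 8*G*(3 + 2*G)
(Y(h(-3), 47) + 4519)*(2266 + a(38)) = (8*47*(3 + 2*47) + 4519)*(2266 - 6*38) = (8*47*(3 + 94) + 4519)*(2266 - 228) = (8*47*97 + 4519)*2038 = (36472 + 4519)*2038 = 40991*2038 = 83539658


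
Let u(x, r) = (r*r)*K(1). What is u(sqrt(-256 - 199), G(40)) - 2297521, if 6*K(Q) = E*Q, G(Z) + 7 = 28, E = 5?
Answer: -4594307/2 ≈ -2.2972e+6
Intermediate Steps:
G(Z) = 21 (G(Z) = -7 + 28 = 21)
K(Q) = 5*Q/6 (K(Q) = (5*Q)/6 = 5*Q/6)
u(x, r) = 5*r**2/6 (u(x, r) = (r*r)*((5/6)*1) = r**2*(5/6) = 5*r**2/6)
u(sqrt(-256 - 199), G(40)) - 2297521 = (5/6)*21**2 - 2297521 = (5/6)*441 - 2297521 = 735/2 - 2297521 = -4594307/2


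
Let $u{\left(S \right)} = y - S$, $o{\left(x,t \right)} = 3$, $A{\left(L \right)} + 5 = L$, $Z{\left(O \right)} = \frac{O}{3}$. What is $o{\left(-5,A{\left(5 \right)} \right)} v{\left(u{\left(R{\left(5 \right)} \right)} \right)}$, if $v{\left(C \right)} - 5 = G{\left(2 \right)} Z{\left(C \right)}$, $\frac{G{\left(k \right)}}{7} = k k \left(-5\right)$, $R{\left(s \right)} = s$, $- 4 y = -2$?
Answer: $645$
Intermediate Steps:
$Z{\left(O \right)} = \frac{O}{3}$ ($Z{\left(O \right)} = O \frac{1}{3} = \frac{O}{3}$)
$y = \frac{1}{2}$ ($y = \left(- \frac{1}{4}\right) \left(-2\right) = \frac{1}{2} \approx 0.5$)
$A{\left(L \right)} = -5 + L$
$G{\left(k \right)} = - 35 k^{2}$ ($G{\left(k \right)} = 7 k k \left(-5\right) = 7 k^{2} \left(-5\right) = 7 \left(- 5 k^{2}\right) = - 35 k^{2}$)
$u{\left(S \right)} = \frac{1}{2} - S$
$v{\left(C \right)} = 5 - \frac{140 C}{3}$ ($v{\left(C \right)} = 5 + - 35 \cdot 2^{2} \frac{C}{3} = 5 + \left(-35\right) 4 \frac{C}{3} = 5 - 140 \frac{C}{3} = 5 - \frac{140 C}{3}$)
$o{\left(-5,A{\left(5 \right)} \right)} v{\left(u{\left(R{\left(5 \right)} \right)} \right)} = 3 \left(5 - \frac{140 \left(\frac{1}{2} - 5\right)}{3}\right) = 3 \left(5 - -210\right) = 3 \left(5 + 210\right) = 3 \cdot 215 = 645$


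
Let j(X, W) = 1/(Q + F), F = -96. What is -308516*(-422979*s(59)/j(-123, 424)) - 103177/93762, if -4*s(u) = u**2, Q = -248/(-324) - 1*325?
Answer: 13423952949329050726883/281286 ≈ 4.7723e+16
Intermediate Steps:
Q = -26263/81 (Q = -248*(-1/324) - 325 = 62/81 - 325 = -26263/81 ≈ -324.23)
j(X, W) = -81/34039 (j(X, W) = 1/(-26263/81 - 96) = 1/(-34039/81) = -81/34039)
s(u) = -u**2/4
-308516*(-422979*s(59)/j(-123, 424)) - 103177/93762 = -308516/((-81/34039/(-422979))/((-1/4*59**2))) - 103177/93762 = -308516/((-81/34039*(-1/422979))/((-1/4*3481))) - 103177*1/93762 = -308516/(27/(4799260727*(-3481/4))) - 103177/93762 = -308516/((27/4799260727)*(-4/3481)) - 103177/93762 = -308516/(-108/16706226590687) - 103177/93762 = -308516*(-16706226590687/108) - 103177/93762 = 1288534550713097623/27 - 103177/93762 = 13423952949329050726883/281286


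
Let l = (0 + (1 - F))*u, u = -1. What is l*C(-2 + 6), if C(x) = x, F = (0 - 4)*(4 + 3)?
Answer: -116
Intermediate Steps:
F = -28 (F = -4*7 = -28)
l = -29 (l = (0 + (1 - 1*(-28)))*(-1) = (0 + (1 + 28))*(-1) = (0 + 29)*(-1) = 29*(-1) = -29)
l*C(-2 + 6) = -29*(-2 + 6) = -29*4 = -116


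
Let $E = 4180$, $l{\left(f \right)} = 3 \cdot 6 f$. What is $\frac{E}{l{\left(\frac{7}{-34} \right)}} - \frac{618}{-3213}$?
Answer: $- \frac{1207814}{1071} \approx -1127.7$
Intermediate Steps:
$l{\left(f \right)} = 18 f$
$\frac{E}{l{\left(\frac{7}{-34} \right)}} - \frac{618}{-3213} = \frac{4180}{18 \frac{7}{-34}} - \frac{618}{-3213} = \frac{4180}{18 \cdot 7 \left(- \frac{1}{34}\right)} - - \frac{206}{1071} = \frac{4180}{18 \left(- \frac{7}{34}\right)} + \frac{206}{1071} = \frac{4180}{- \frac{63}{17}} + \frac{206}{1071} = 4180 \left(- \frac{17}{63}\right) + \frac{206}{1071} = - \frac{71060}{63} + \frac{206}{1071} = - \frac{1207814}{1071}$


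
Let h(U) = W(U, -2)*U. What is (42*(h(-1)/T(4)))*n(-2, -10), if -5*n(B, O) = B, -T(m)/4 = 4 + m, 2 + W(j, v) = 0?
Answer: -21/20 ≈ -1.0500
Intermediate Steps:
W(j, v) = -2 (W(j, v) = -2 + 0 = -2)
h(U) = -2*U
T(m) = -16 - 4*m (T(m) = -4*(4 + m) = -16 - 4*m)
n(B, O) = -B/5
(42*(h(-1)/T(4)))*n(-2, -10) = (42*((-2*(-1))/(-16 - 4*4)))*(-⅕*(-2)) = (42*(2/(-16 - 16)))*(⅖) = (42*(2/(-32)))*(⅖) = (42*(2*(-1/32)))*(⅖) = (42*(-1/16))*(⅖) = -21/8*⅖ = -21/20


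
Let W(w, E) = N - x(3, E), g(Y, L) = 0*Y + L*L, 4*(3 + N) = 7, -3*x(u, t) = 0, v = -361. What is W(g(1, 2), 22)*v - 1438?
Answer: -3947/4 ≈ -986.75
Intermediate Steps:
x(u, t) = 0 (x(u, t) = -1/3*0 = 0)
N = -5/4 (N = -3 + (1/4)*7 = -3 + 7/4 = -5/4 ≈ -1.2500)
g(Y, L) = L**2 (g(Y, L) = 0 + L**2 = L**2)
W(w, E) = -5/4 (W(w, E) = -5/4 - 1*0 = -5/4 + 0 = -5/4)
W(g(1, 2), 22)*v - 1438 = -5/4*(-361) - 1438 = 1805/4 - 1438 = -3947/4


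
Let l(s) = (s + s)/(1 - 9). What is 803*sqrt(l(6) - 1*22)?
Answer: 803*I*sqrt(94)/2 ≈ 3892.7*I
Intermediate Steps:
l(s) = -s/4 (l(s) = (2*s)/(-8) = (2*s)*(-1/8) = -s/4)
803*sqrt(l(6) - 1*22) = 803*sqrt(-1/4*6 - 1*22) = 803*sqrt(-3/2 - 22) = 803*sqrt(-47/2) = 803*(I*sqrt(94)/2) = 803*I*sqrt(94)/2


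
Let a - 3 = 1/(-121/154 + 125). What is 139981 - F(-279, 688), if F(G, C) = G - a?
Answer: 243917371/1739 ≈ 1.4026e+5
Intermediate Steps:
a = 5231/1739 (a = 3 + 1/(-121/154 + 125) = 3 + 1/(-121*1/154 + 125) = 3 + 1/(-11/14 + 125) = 3 + 1/(1739/14) = 3 + 14/1739 = 5231/1739 ≈ 3.0080)
F(G, C) = -5231/1739 + G (F(G, C) = G - 1*5231/1739 = G - 5231/1739 = -5231/1739 + G)
139981 - F(-279, 688) = 139981 - (-5231/1739 - 279) = 139981 - 1*(-490412/1739) = 139981 + 490412/1739 = 243917371/1739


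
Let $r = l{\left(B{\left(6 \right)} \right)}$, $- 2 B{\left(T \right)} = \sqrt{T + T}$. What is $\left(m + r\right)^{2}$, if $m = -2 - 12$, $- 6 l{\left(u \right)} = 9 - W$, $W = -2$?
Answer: $\frac{9025}{36} \approx 250.69$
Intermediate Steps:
$B{\left(T \right)} = - \frac{\sqrt{2} \sqrt{T}}{2}$ ($B{\left(T \right)} = - \frac{\sqrt{T + T}}{2} = - \frac{\sqrt{2 T}}{2} = - \frac{\sqrt{2} \sqrt{T}}{2}$)
$l{\left(u \right)} = - \frac{11}{6}$ ($l{\left(u \right)} = - \frac{9 - -2}{6} = - \frac{9 + 2}{6} = \left(- \frac{1}{6}\right) 11 = - \frac{11}{6}$)
$r = - \frac{11}{6} \approx -1.8333$
$m = -14$ ($m = -2 - 12 = -14$)
$\left(m + r\right)^{2} = \left(-14 - \frac{11}{6}\right)^{2} = \left(- \frac{95}{6}\right)^{2} = \frac{9025}{36}$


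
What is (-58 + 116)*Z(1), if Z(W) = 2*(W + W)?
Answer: 232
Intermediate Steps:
Z(W) = 4*W (Z(W) = 2*(2*W) = 4*W)
(-58 + 116)*Z(1) = (-58 + 116)*(4*1) = 58*4 = 232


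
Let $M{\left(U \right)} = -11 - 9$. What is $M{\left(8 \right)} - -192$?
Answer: $172$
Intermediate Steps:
$M{\left(U \right)} = -20$
$M{\left(8 \right)} - -192 = -20 - -192 = -20 + 192 = 172$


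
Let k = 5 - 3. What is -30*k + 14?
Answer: -46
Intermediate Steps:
k = 2
-30*k + 14 = -30*2 + 14 = -60 + 14 = -46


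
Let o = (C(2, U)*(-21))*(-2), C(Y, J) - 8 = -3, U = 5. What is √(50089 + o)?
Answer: √50299 ≈ 224.27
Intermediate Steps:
C(Y, J) = 5 (C(Y, J) = 8 - 3 = 5)
o = 210 (o = (5*(-21))*(-2) = -105*(-2) = 210)
√(50089 + o) = √(50089 + 210) = √50299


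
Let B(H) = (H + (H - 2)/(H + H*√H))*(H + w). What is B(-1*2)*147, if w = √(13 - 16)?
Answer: 294*(2*√2 - I*√6)/(√2 - I) ≈ 632.05 - 62.296*I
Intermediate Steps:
w = I*√3 (w = √(-3) = I*√3 ≈ 1.732*I)
B(H) = (H + I*√3)*(H + (-2 + H)/(H + H^(3/2))) (B(H) = (H + (H - 2)/(H + H*√H))*(H + I*√3) = (H + (-2 + H)/(H + H^(3/2)))*(H + I*√3) = (H + I*√3)*(H + (-2 + H)/(H + H^(3/2))))
B(-1*2)*147 = (((-1*2)² + (-1*2)³ + (-1*2)^(7/2) - (-2)*2 - 2*I*√3 + I*(-1*2)*√3 + I*√3*(-1*2)² + I*√3*(-1*2)^(5/2))/(-1*2 + (-1*2)^(3/2)))*147 = (((-2)² + (-2)³ + (-2)^(7/2) - 2*(-2) - 2*I*√3 + I*(-2)*√3 + I*√3*(-2)² + I*√3*(-2)^(5/2))/(-2 + (-2)^(3/2)))*147 = ((4 - 8 - 8*I*√2 + 4 - 2*I*√3 - 2*I*√3 + I*√3*4 + I*√3*(4*I*√2))/(-2 - 2*I*√2))*147 = ((4 - 8 - 8*I*√2 + 4 - 2*I*√3 - 2*I*√3 + 4*I*√3 - 4*√6)/(-2 - 2*I*√2))*147 = ((-4*√6 - 8*I*√2)/(-2 - 2*I*√2))*147 = 147*(-4*√6 - 8*I*√2)/(-2 - 2*I*√2)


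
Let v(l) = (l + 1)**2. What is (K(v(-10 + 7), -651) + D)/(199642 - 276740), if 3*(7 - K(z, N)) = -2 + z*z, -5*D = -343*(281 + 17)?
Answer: -43811/165210 ≈ -0.26518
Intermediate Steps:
v(l) = (1 + l)**2
D = 102214/5 (D = -(-343)*(281 + 17)/5 = -(-343)*298/5 = -1/5*(-102214) = 102214/5 ≈ 20443.)
K(z, N) = 23/3 - z**2/3 (K(z, N) = 7 - (-2 + z*z)/3 = 7 - (-2 + z**2)/3 = 7 + (2/3 - z**2/3) = 23/3 - z**2/3)
(K(v(-10 + 7), -651) + D)/(199642 - 276740) = ((23/3 - (1 + (-10 + 7))**4/3) + 102214/5)/(199642 - 276740) = ((23/3 - (1 - 3)**4/3) + 102214/5)/(-77098) = ((23/3 - ((-2)**2)**2/3) + 102214/5)*(-1/77098) = ((23/3 - 1/3*4**2) + 102214/5)*(-1/77098) = ((23/3 - 1/3*16) + 102214/5)*(-1/77098) = ((23/3 - 16/3) + 102214/5)*(-1/77098) = (7/3 + 102214/5)*(-1/77098) = (306677/15)*(-1/77098) = -43811/165210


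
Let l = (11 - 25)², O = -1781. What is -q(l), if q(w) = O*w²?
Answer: 68418896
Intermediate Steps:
l = 196 (l = (-14)² = 196)
q(w) = -1781*w²
-q(l) = -(-1781)*196² = -(-1781)*38416 = -1*(-68418896) = 68418896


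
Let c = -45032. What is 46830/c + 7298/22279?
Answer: -357341017/501633964 ≈ -0.71235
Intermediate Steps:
46830/c + 7298/22279 = 46830/(-45032) + 7298/22279 = 46830*(-1/45032) + 7298*(1/22279) = -23415/22516 + 7298/22279 = -357341017/501633964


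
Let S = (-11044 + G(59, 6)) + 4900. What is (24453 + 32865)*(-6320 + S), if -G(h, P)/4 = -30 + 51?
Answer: -719226264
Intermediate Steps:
G(h, P) = -84 (G(h, P) = -4*(-30 + 51) = -4*21 = -84)
S = -6228 (S = (-11044 - 84) + 4900 = -11128 + 4900 = -6228)
(24453 + 32865)*(-6320 + S) = (24453 + 32865)*(-6320 - 6228) = 57318*(-12548) = -719226264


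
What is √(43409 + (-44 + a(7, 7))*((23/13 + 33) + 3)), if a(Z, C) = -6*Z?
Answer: √6787183/13 ≈ 200.40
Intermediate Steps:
√(43409 + (-44 + a(7, 7))*((23/13 + 33) + 3)) = √(43409 + (-44 - 6*7)*((23/13 + 33) + 3)) = √(43409 + (-44 - 42)*((23*(1/13) + 33) + 3)) = √(43409 - 86*((23/13 + 33) + 3)) = √(43409 - 86*(452/13 + 3)) = √(43409 - 86*491/13) = √(43409 - 42226/13) = √(522091/13) = √6787183/13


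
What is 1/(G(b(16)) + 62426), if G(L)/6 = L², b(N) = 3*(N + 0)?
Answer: 1/76250 ≈ 1.3115e-5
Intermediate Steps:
b(N) = 3*N
G(L) = 6*L²
1/(G(b(16)) + 62426) = 1/(6*(3*16)² + 62426) = 1/(6*48² + 62426) = 1/(6*2304 + 62426) = 1/(13824 + 62426) = 1/76250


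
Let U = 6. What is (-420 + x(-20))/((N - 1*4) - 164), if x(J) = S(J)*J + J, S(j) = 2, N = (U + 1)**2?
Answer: 480/119 ≈ 4.0336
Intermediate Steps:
N = 49 (N = (6 + 1)**2 = 7**2 = 49)
x(J) = 3*J (x(J) = 2*J + J = 3*J)
(-420 + x(-20))/((N - 1*4) - 164) = (-420 + 3*(-20))/((49 - 1*4) - 164) = (-420 - 60)/((49 - 4) - 164) = -480/(45 - 164) = -480/(-119) = -480*(-1/119) = 480/119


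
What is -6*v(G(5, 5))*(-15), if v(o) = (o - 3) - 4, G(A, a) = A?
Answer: -180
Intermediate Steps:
v(o) = -7 + o (v(o) = (-3 + o) - 4 = -7 + o)
-6*v(G(5, 5))*(-15) = -6*(-7 + 5)*(-15) = -6*(-2)*(-15) = 12*(-15) = -180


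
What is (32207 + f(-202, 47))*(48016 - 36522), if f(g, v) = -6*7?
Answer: 369704510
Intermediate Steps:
f(g, v) = -42
(32207 + f(-202, 47))*(48016 - 36522) = (32207 - 42)*(48016 - 36522) = 32165*11494 = 369704510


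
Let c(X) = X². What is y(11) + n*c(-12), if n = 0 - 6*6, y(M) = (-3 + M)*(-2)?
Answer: -5200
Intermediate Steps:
y(M) = 6 - 2*M
n = -36 (n = 0 - 36 = -36)
y(11) + n*c(-12) = (6 - 2*11) - 36*(-12)² = (6 - 22) - 36*144 = -16 - 5184 = -5200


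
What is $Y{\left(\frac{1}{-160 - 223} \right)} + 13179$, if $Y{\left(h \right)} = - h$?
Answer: $\frac{5047558}{383} \approx 13179.0$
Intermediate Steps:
$Y{\left(\frac{1}{-160 - 223} \right)} + 13179 = - \frac{1}{-160 - 223} + 13179 = - \frac{1}{-383} + 13179 = \left(-1\right) \left(- \frac{1}{383}\right) + 13179 = \frac{1}{383} + 13179 = \frac{5047558}{383}$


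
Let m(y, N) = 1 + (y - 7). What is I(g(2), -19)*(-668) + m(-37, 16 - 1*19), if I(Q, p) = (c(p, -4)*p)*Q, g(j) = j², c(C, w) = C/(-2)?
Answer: 482253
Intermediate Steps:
c(C, w) = -C/2 (c(C, w) = C*(-½) = -C/2)
I(Q, p) = -Q*p²/2 (I(Q, p) = ((-p/2)*p)*Q = (-p²/2)*Q = -Q*p²/2)
m(y, N) = -6 + y (m(y, N) = 1 + (-7 + y) = -6 + y)
I(g(2), -19)*(-668) + m(-37, 16 - 1*19) = -½*2²*(-19)²*(-668) + (-6 - 37) = -½*4*361*(-668) - 43 = -722*(-668) - 43 = 482296 - 43 = 482253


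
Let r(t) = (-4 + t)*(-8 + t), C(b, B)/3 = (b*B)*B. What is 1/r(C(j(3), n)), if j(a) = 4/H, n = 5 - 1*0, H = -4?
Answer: 1/6557 ≈ 0.00015251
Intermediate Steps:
n = 5 (n = 5 + 0 = 5)
j(a) = -1 (j(a) = 4/(-4) = 4*(-¼) = -1)
C(b, B) = 3*b*B² (C(b, B) = 3*((b*B)*B) = 3*((B*b)*B) = 3*(b*B²) = 3*b*B²)
r(t) = (-8 + t)*(-4 + t)
1/r(C(j(3), n)) = 1/(32 + (3*(-1)*5²)² - 36*(-1)*5²) = 1/(32 + (3*(-1)*25)² - 36*(-1)*25) = 1/(32 + (-75)² - 12*(-75)) = 1/(32 + 5625 + 900) = 1/6557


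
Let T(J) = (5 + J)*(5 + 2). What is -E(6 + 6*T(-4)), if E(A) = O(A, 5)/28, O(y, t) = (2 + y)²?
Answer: -625/7 ≈ -89.286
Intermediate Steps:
T(J) = 35 + 7*J (T(J) = (5 + J)*7 = 35 + 7*J)
E(A) = (2 + A)²/28
-E(6 + 6*T(-4)) = -(2 + (6 + 6*(35 + 7*(-4))))²/28 = -(2 + (6 + 6*(35 - 28)))²/28 = -(2 + (6 + 6*7))²/28 = -(2 + (6 + 42))²/28 = -(2 + 48)²/28 = -50²/28 = -2500/28 = -1*625/7 = -625/7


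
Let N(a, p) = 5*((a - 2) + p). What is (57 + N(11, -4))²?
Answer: 6724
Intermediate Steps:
N(a, p) = -10 + 5*a + 5*p (N(a, p) = 5*((-2 + a) + p) = 5*(-2 + a + p) = -10 + 5*a + 5*p)
(57 + N(11, -4))² = (57 + (-10 + 5*11 + 5*(-4)))² = (57 + (-10 + 55 - 20))² = (57 + 25)² = 82² = 6724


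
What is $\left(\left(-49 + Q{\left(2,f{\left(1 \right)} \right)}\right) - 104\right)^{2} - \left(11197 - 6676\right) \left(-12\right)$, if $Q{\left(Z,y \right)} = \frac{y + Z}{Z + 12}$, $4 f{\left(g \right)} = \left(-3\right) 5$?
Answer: $\frac{4972753}{64} \approx 77699.0$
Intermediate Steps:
$f{\left(g \right)} = - \frac{15}{4}$ ($f{\left(g \right)} = \frac{\left(-3\right) 5}{4} = \frac{1}{4} \left(-15\right) = - \frac{15}{4}$)
$Q{\left(Z,y \right)} = \frac{Z + y}{12 + Z}$
$\left(\left(-49 + Q{\left(2,f{\left(1 \right)} \right)}\right) - 104\right)^{2} - \left(11197 - 6676\right) \left(-12\right) = \left(\left(-49 + \frac{2 - \frac{15}{4}}{12 + 2}\right) - 104\right)^{2} - \left(11197 - 6676\right) \left(-12\right) = \left(\left(-49 + \frac{1}{14} \left(- \frac{7}{4}\right)\right) - 104\right)^{2} - 4521 \left(-12\right) = \left(\left(-49 + \frac{1}{14} \left(- \frac{7}{4}\right)\right) - 104\right)^{2} - -54252 = \left(\left(-49 - \frac{1}{8}\right) - 104\right)^{2} + 54252 = \left(- \frac{393}{8} - 104\right)^{2} + 54252 = \left(- \frac{1225}{8}\right)^{2} + 54252 = \frac{1500625}{64} + 54252 = \frac{4972753}{64}$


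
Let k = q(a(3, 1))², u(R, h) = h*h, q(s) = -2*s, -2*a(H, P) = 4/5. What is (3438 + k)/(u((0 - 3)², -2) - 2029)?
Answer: -85966/50625 ≈ -1.6981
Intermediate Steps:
a(H, P) = -⅖ (a(H, P) = -2/5 = -½*⅘ = -⅖)
u(R, h) = h²
k = 16/25 (k = (-2*(-⅖))² = (⅘)² = 16/25 ≈ 0.64000)
(3438 + k)/(u((0 - 3)², -2) - 2029) = (3438 + 16/25)/((-2)² - 2029) = 85966/(25*(4 - 2029)) = (85966/25)/(-2025) = (85966/25)*(-1/2025) = -85966/50625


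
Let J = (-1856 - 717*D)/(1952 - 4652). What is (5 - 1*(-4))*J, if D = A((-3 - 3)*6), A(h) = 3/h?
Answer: 479/80 ≈ 5.9875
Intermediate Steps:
D = -1/12 (D = 3/(((-3 - 3)*6)) = 3/((-6*6)) = 3/(-36) = 3*(-1/36) = -1/12 ≈ -0.083333)
J = 479/720 (J = (-1856 - 717*(-1/12))/(1952 - 4652) = (-1856 + 239/4)/(-2700) = -7185/4*(-1/2700) = 479/720 ≈ 0.66528)
(5 - 1*(-4))*J = (5 - 1*(-4))*(479/720) = (5 + 4)*(479/720) = 9*(479/720) = 479/80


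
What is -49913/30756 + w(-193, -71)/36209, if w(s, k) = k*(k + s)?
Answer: -1230809353/1113644004 ≈ -1.1052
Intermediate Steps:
-49913/30756 + w(-193, -71)/36209 = -49913/30756 - 71*(-71 - 193)/36209 = -49913*1/30756 - 71*(-264)*(1/36209) = -49913/30756 + 18744*(1/36209) = -49913/30756 + 18744/36209 = -1230809353/1113644004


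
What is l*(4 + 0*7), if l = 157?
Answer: 628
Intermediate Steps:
l*(4 + 0*7) = 157*(4 + 0*7) = 157*(4 + 0) = 157*4 = 628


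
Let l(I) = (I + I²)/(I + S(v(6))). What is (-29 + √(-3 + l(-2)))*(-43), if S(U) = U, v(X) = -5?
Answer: 1247 - 43*I*√161/7 ≈ 1247.0 - 77.944*I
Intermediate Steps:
l(I) = (I + I²)/(-5 + I) (l(I) = (I + I²)/(I - 5) = (I + I²)/(-5 + I))
(-29 + √(-3 + l(-2)))*(-43) = (-29 + √(-3 - 2*(1 - 2)/(-5 - 2)))*(-43) = (-29 + √(-3 - 2*(-1)/(-7)))*(-43) = (-29 + √(-3 - 2*(-⅐)*(-1)))*(-43) = (-29 + √(-3 - 2/7))*(-43) = (-29 + √(-23/7))*(-43) = (-29 + I*√161/7)*(-43) = 1247 - 43*I*√161/7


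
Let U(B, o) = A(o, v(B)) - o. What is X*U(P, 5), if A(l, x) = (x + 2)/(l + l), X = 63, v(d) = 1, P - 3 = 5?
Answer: -2961/10 ≈ -296.10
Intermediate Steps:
P = 8 (P = 3 + 5 = 8)
A(l, x) = (2 + x)/(2*l) (A(l, x) = (2 + x)/((2*l)) = (2 + x)*(1/(2*l)) = (2 + x)/(2*l))
U(B, o) = -o + 3/(2*o) (U(B, o) = (2 + 1)/(2*o) - o = (½)*3/o - o = 3/(2*o) - o = -o + 3/(2*o))
X*U(P, 5) = 63*(-1*5 + (3/2)/5) = 63*(-5 + (3/2)*(⅕)) = 63*(-5 + 3/10) = 63*(-47/10) = -2961/10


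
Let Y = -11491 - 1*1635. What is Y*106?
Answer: -1391356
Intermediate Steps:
Y = -13126 (Y = -11491 - 1635 = -13126)
Y*106 = -13126*106 = -1391356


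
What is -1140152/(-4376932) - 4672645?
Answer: -5112962071247/1094233 ≈ -4.6726e+6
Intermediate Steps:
-1140152/(-4376932) - 4672645 = -1140152*(-1/4376932) - 4672645 = 285038/1094233 - 4672645 = -5112962071247/1094233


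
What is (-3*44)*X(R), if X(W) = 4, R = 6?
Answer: -528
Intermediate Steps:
(-3*44)*X(R) = -3*44*4 = -132*4 = -528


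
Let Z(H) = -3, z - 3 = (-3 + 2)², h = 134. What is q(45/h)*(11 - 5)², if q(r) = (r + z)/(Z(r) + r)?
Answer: -996/17 ≈ -58.588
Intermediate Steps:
z = 4 (z = 3 + (-3 + 2)² = 3 + (-1)² = 3 + 1 = 4)
q(r) = (4 + r)/(-3 + r) (q(r) = (r + 4)/(-3 + r) = (4 + r)/(-3 + r))
q(45/h)*(11 - 5)² = ((4 + 45/134)/(-3 + 45/134))*(11 - 5)² = ((4 + 45*(1/134))/(-3 + 45*(1/134)))*6² = ((4 + 45/134)/(-3 + 45/134))*36 = ((581/134)/(-357/134))*36 = -134/357*581/134*36 = -83/51*36 = -996/17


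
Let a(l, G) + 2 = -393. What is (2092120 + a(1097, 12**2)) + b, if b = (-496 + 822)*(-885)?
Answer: 1803215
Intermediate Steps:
b = -288510 (b = 326*(-885) = -288510)
a(l, G) = -395 (a(l, G) = -2 - 393 = -395)
(2092120 + a(1097, 12**2)) + b = (2092120 - 395) - 288510 = 2091725 - 288510 = 1803215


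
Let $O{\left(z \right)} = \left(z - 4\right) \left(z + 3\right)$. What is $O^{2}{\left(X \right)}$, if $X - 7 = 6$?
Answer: $20736$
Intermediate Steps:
$X = 13$ ($X = 7 + 6 = 13$)
$O{\left(z \right)} = \left(-4 + z\right) \left(3 + z\right)$
$O^{2}{\left(X \right)} = \left(-12 + 13^{2} - 13\right)^{2} = \left(-12 + 169 - 13\right)^{2} = 144^{2} = 20736$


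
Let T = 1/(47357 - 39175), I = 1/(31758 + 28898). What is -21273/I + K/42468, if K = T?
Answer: -448356831131599487/347473176 ≈ -1.2903e+9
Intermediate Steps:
I = 1/60656 ≈ 1.6486e-5
T = 1/8182 ≈ 0.00012222
K = 1/8182 ≈ 0.00012222
-21273/I + K/42468 = -21273/1/60656 + (1/8182)/42468 = -21273*60656 + (1/8182)*(1/42468) = -1290335088 + 1/347473176 = -448356831131599487/347473176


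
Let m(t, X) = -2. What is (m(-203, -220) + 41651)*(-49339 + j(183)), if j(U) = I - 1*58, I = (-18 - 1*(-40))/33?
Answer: -2057307887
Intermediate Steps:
I = ⅔ (I = (-18 + 40)*(1/33) = 22*(1/33) = ⅔ ≈ 0.66667)
j(U) = -172/3 (j(U) = ⅔ - 1*58 = ⅔ - 58 = -172/3)
(m(-203, -220) + 41651)*(-49339 + j(183)) = (-2 + 41651)*(-49339 - 172/3) = 41649*(-148189/3) = -2057307887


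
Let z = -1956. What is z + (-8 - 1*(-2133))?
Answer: 169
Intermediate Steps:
z + (-8 - 1*(-2133)) = -1956 + (-8 - 1*(-2133)) = -1956 + (-8 + 2133) = -1956 + 2125 = 169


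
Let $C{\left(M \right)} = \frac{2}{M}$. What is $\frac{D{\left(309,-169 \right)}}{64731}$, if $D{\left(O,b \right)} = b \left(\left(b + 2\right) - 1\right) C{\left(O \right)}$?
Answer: $\frac{18928}{6667293} \approx 0.0028389$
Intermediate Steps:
$D{\left(O,b \right)} = \frac{2 b \left(1 + b\right)}{O}$ ($D{\left(O,b \right)} = b \left(\left(b + 2\right) - 1\right) \frac{2}{O} = b \left(\left(2 + b\right) - 1\right) \frac{2}{O} = b \left(1 + b\right) \frac{2}{O} = \frac{2 b \left(1 + b\right)}{O}$)
$\frac{D{\left(309,-169 \right)}}{64731} = \frac{2 \left(-169\right) \frac{1}{309} \left(1 - 169\right)}{64731} = 2 \left(-169\right) \frac{1}{309} \left(-168\right) \frac{1}{64731} = \frac{18928}{103} \cdot \frac{1}{64731} = \frac{18928}{6667293}$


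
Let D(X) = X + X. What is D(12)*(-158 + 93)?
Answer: -1560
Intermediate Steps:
D(X) = 2*X
D(12)*(-158 + 93) = (2*12)*(-158 + 93) = 24*(-65) = -1560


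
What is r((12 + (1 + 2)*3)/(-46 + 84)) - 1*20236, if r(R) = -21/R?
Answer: -20274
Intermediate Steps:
r((12 + (1 + 2)*3)/(-46 + 84)) - 1*20236 = -21*(-46 + 84)/(12 + (1 + 2)*3) - 1*20236 = -21*38/(12 + 3*3) - 20236 = -21*38/(12 + 9) - 20236 = -21/(21*(1/38)) - 20236 = -21/21/38 - 20236 = -21*38/21 - 20236 = -38 - 20236 = -20274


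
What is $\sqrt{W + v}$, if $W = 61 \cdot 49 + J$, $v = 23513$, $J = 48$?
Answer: $15 \sqrt{118} \approx 162.94$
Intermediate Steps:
$W = 3037$ ($W = 61 \cdot 49 + 48 = 2989 + 48 = 3037$)
$\sqrt{W + v} = \sqrt{3037 + 23513} = \sqrt{26550} = 15 \sqrt{118}$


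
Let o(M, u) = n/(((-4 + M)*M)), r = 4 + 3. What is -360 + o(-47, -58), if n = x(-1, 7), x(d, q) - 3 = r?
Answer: -862910/2397 ≈ -360.00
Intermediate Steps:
r = 7
x(d, q) = 10 (x(d, q) = 3 + 7 = 10)
n = 10
o(M, u) = 10/(M*(-4 + M)) (o(M, u) = 10/(((-4 + M)*M)) = 10/((M*(-4 + M))) = 10*(1/(M*(-4 + M))) = 10/(M*(-4 + M)))
-360 + o(-47, -58) = -360 + 10/(-47*(-4 - 47)) = -360 + 10*(-1/47)/(-51) = -360 + 10*(-1/47)*(-1/51) = -360 + 10/2397 = -862910/2397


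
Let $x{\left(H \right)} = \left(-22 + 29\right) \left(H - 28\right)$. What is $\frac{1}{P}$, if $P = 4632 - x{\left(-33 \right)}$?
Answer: $\frac{1}{5059} \approx 0.00019767$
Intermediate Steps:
$x{\left(H \right)} = -196 + 7 H$ ($x{\left(H \right)} = 7 \left(-28 + H\right) = -196 + 7 H$)
$P = 5059$ ($P = 4632 - \left(-196 + 7 \left(-33\right)\right) = 4632 - \left(-196 - 231\right) = 4632 - -427 = 4632 + 427 = 5059$)
$\frac{1}{P} = \frac{1}{5059}$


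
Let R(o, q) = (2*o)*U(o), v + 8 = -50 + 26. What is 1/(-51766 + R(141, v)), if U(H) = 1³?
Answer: -1/51484 ≈ -1.9424e-5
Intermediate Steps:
v = -32 (v = -8 + (-50 + 26) = -8 - 24 = -32)
U(H) = 1
R(o, q) = 2*o (R(o, q) = (2*o)*1 = 2*o)
1/(-51766 + R(141, v)) = 1/(-51766 + 2*141) = 1/(-51766 + 282) = 1/(-51484) = -1/51484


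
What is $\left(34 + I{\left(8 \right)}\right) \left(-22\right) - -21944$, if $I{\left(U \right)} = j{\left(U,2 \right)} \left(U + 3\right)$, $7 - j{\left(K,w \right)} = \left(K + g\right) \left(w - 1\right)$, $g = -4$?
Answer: $20470$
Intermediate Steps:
$j{\left(K,w \right)} = 7 - \left(-1 + w\right) \left(-4 + K\right)$ ($j{\left(K,w \right)} = 7 - \left(K - 4\right) \left(w - 1\right) = 7 - \left(-4 + K\right) \left(-1 + w\right) = 7 - \left(-1 + w\right) \left(-4 + K\right)$)
$I{\left(U \right)} = \left(3 + U\right) \left(11 - U\right)$ ($I{\left(U \right)} = \left(3 + U + 4 \cdot 2 - U 2\right) \left(U + 3\right) = \left(3 + U + 8 - 2 U\right) \left(3 + U\right) = \left(11 - U\right) \left(3 + U\right) = \left(3 + U\right) \left(11 - U\right)$)
$\left(34 + I{\left(8 \right)}\right) \left(-22\right) - -21944 = \left(34 + \left(3 + 8\right) \left(11 - 8\right)\right) \left(-22\right) - -21944 = \left(34 + 11 \left(11 - 8\right)\right) \left(-22\right) + 21944 = \left(34 + 11 \cdot 3\right) \left(-22\right) + 21944 = \left(34 + 33\right) \left(-22\right) + 21944 = 67 \left(-22\right) + 21944 = -1474 + 21944 = 20470$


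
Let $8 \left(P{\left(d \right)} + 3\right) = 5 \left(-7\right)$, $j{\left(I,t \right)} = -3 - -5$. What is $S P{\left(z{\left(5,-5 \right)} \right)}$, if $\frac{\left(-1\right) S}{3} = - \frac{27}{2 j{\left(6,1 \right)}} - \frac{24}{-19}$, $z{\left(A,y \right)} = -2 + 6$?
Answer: $- \frac{73809}{608} \approx -121.4$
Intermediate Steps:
$j{\left(I,t \right)} = 2$ ($j{\left(I,t \right)} = -3 + 5 = 2$)
$z{\left(A,y \right)} = 4$
$P{\left(d \right)} = - \frac{59}{8}$ ($P{\left(d \right)} = -3 + \frac{5 \left(-7\right)}{8} = -3 + \frac{1}{8} \left(-35\right) = -3 - \frac{35}{8} = - \frac{59}{8}$)
$S = \frac{1251}{76}$ ($S = - 3 \left(- \frac{27}{2 \cdot 2} - \frac{24}{-19}\right) = - 3 \left(- \frac{27}{4} - - \frac{24}{19}\right) = - 3 \left(\left(-27\right) \frac{1}{4} + \frac{24}{19}\right) = - 3 \left(- \frac{27}{4} + \frac{24}{19}\right) = \left(-3\right) \left(- \frac{417}{76}\right) = \frac{1251}{76} \approx 16.461$)
$S P{\left(z{\left(5,-5 \right)} \right)} = \frac{1251}{76} \left(- \frac{59}{8}\right) = - \frac{73809}{608}$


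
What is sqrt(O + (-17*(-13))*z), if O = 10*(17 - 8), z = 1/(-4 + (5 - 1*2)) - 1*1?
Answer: 4*I*sqrt(22) ≈ 18.762*I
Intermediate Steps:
z = -2 (z = 1/(-4 + (5 - 2)) - 1 = 1/(-4 + 3) - 1 = 1/(-1) - 1 = -1 - 1 = -2)
O = 90 (O = 10*9 = 90)
sqrt(O + (-17*(-13))*z) = sqrt(90 - 17*(-13)*(-2)) = sqrt(90 + 221*(-2)) = sqrt(90 - 442) = sqrt(-352) = 4*I*sqrt(22)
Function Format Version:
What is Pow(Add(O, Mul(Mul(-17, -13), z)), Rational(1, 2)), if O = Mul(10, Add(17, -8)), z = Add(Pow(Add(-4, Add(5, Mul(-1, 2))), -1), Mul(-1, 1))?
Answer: Mul(4, I, Pow(22, Rational(1, 2))) ≈ Mul(18.762, I)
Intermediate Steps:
z = -2 (z = Add(Pow(Add(-4, Add(5, -2)), -1), -1) = Add(Pow(Add(-4, 3), -1), -1) = Add(Pow(-1, -1), -1) = Add(-1, -1) = -2)
O = 90 (O = Mul(10, 9) = 90)
Pow(Add(O, Mul(Mul(-17, -13), z)), Rational(1, 2)) = Pow(Add(90, Mul(Mul(-17, -13), -2)), Rational(1, 2)) = Pow(Add(90, Mul(221, -2)), Rational(1, 2)) = Pow(Add(90, -442), Rational(1, 2)) = Pow(-352, Rational(1, 2)) = Mul(4, I, Pow(22, Rational(1, 2)))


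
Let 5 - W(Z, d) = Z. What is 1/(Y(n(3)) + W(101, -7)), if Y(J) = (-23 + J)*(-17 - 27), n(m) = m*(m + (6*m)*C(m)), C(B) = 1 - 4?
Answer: 1/7648 ≈ 0.00013075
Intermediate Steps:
W(Z, d) = 5 - Z
C(B) = -3
n(m) = -17*m² (n(m) = m*(m + (6*m)*(-3)) = m*(m - 18*m) = m*(-17*m) = -17*m²)
Y(J) = 1012 - 44*J (Y(J) = (-23 + J)*(-44) = 1012 - 44*J)
1/(Y(n(3)) + W(101, -7)) = 1/((1012 - (-748)*3²) + (5 - 1*101)) = 1/((1012 - (-748)*9) + (5 - 101)) = 1/((1012 - 44*(-153)) - 96) = 1/((1012 + 6732) - 96) = 1/(7744 - 96) = 1/7648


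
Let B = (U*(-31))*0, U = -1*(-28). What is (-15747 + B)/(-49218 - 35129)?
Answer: 15747/84347 ≈ 0.18669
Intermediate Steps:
U = 28
B = 0 (B = (28*(-31))*0 = -868*0 = 0)
(-15747 + B)/(-49218 - 35129) = (-15747 + 0)/(-49218 - 35129) = -15747/(-84347) = -15747*(-1/84347) = 15747/84347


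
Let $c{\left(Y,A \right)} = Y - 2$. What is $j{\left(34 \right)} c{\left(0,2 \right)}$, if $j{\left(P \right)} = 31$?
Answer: $-62$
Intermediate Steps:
$c{\left(Y,A \right)} = -2 + Y$
$j{\left(34 \right)} c{\left(0,2 \right)} = 31 \left(-2 + 0\right) = 31 \left(-2\right) = -62$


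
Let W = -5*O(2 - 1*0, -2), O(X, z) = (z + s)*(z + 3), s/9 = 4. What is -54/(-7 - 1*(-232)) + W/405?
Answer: -1336/2025 ≈ -0.65975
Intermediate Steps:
s = 36 (s = 9*4 = 36)
O(X, z) = (3 + z)*(36 + z) (O(X, z) = (z + 36)*(z + 3) = (36 + z)*(3 + z) = (3 + z)*(36 + z))
W = -170 (W = -5*(108 + (-2)² + 39*(-2)) = -5*(108 + 4 - 78) = -5*34 = -170)
-54/(-7 - 1*(-232)) + W/405 = -54/(-7 - 1*(-232)) - 170/405 = -54/(-7 + 232) - 170*1/405 = -54/225 - 34/81 = -54*1/225 - 34/81 = -6/25 - 34/81 = -1336/2025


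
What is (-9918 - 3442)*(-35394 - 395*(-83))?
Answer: 34856240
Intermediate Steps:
(-9918 - 3442)*(-35394 - 395*(-83)) = -13360*(-35394 + 32785) = -13360*(-2609) = 34856240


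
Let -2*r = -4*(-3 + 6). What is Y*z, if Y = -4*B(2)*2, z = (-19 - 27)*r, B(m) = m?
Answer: 4416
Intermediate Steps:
r = 6 (r = -(-2)*(-3 + 6) = -(-2)*3 = -½*(-12) = 6)
z = -276 (z = (-19 - 27)*6 = -46*6 = -276)
Y = -16 (Y = -4*2*2 = -8*2 = -16)
Y*z = -16*(-276) = 4416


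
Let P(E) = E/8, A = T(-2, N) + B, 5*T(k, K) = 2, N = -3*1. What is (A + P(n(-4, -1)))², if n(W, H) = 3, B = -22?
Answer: 720801/1600 ≈ 450.50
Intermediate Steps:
N = -3
T(k, K) = ⅖ (T(k, K) = (⅕)*2 = ⅖)
A = -108/5 (A = ⅖ - 22 = -108/5 ≈ -21.600)
P(E) = E/8 (P(E) = E*(⅛) = E/8)
(A + P(n(-4, -1)))² = (-108/5 + (⅛)*3)² = (-108/5 + 3/8)² = (-849/40)² = 720801/1600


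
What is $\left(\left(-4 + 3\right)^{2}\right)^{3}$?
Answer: $1$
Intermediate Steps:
$\left(\left(-4 + 3\right)^{2}\right)^{3} = \left(\left(-1\right)^{2}\right)^{3} = 1^{3} = 1$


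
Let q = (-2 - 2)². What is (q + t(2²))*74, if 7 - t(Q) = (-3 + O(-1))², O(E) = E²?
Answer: 1406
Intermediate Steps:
q = 16 (q = (-4)² = 16)
t(Q) = 3 (t(Q) = 7 - (-3 + (-1)²)² = 7 - (-3 + 1)² = 7 - 1*(-2)² = 7 - 1*4 = 7 - 4 = 3)
(q + t(2²))*74 = (16 + 3)*74 = 19*74 = 1406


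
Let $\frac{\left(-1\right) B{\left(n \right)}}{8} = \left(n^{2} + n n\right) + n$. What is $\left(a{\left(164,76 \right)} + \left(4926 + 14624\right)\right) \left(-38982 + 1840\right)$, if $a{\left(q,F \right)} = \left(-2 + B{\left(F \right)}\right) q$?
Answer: $565922031388$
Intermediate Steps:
$B{\left(n \right)} = - 16 n^{2} - 8 n$ ($B{\left(n \right)} = - 8 \left(\left(n^{2} + n n\right) + n\right) = - 8 \left(\left(n^{2} + n^{2}\right) + n\right) = - 8 \left(2 n^{2} + n\right) = - 8 \left(n + 2 n^{2}\right) = - 16 n^{2} - 8 n$)
$a{\left(q,F \right)} = q \left(-2 - 8 F \left(1 + 2 F\right)\right)$ ($a{\left(q,F \right)} = \left(-2 - 8 F \left(1 + 2 F\right)\right) q = q \left(-2 - 8 F \left(1 + 2 F\right)\right)$)
$\left(a{\left(164,76 \right)} + \left(4926 + 14624\right)\right) \left(-38982 + 1840\right) = \left(\left(-2\right) 164 \left(1 + 4 \cdot 76 \left(1 + 2 \cdot 76\right)\right) + \left(4926 + 14624\right)\right) \left(-38982 + 1840\right) = \left(\left(-2\right) 164 \left(1 + 4 \cdot 76 \left(1 + 152\right)\right) + 19550\right) \left(-37142\right) = \left(\left(-2\right) 164 \left(1 + 4 \cdot 76 \cdot 153\right) + 19550\right) \left(-37142\right) = \left(\left(-2\right) 164 \left(1 + 46512\right) + 19550\right) \left(-37142\right) = \left(\left(-2\right) 164 \cdot 46513 + 19550\right) \left(-37142\right) = \left(-15256264 + 19550\right) \left(-37142\right) = \left(-15236714\right) \left(-37142\right) = 565922031388$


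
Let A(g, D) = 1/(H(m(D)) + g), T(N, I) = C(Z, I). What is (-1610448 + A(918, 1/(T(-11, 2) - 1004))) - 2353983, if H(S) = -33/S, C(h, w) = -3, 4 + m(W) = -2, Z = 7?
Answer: -7322304055/1847 ≈ -3.9644e+6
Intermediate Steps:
m(W) = -6 (m(W) = -4 - 2 = -6)
T(N, I) = -3
A(g, D) = 1/(11/2 + g) (A(g, D) = 1/(-33/(-6) + g) = 1/(-33*(-⅙) + g) = 1/(11/2 + g))
(-1610448 + A(918, 1/(T(-11, 2) - 1004))) - 2353983 = (-1610448 + 2/(11 + 2*918)) - 2353983 = (-1610448 + 2/(11 + 1836)) - 2353983 = (-1610448 + 2/1847) - 2353983 = -2974497454/1847 - 2353983 = -7322304055/1847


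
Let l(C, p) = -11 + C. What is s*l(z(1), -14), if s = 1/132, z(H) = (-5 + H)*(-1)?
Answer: -7/132 ≈ -0.053030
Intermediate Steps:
z(H) = 5 - H
s = 1/132 ≈ 0.0075758
s*l(z(1), -14) = (-11 + (5 - 1*1))/132 = (-11 + (5 - 1))/132 = (-11 + 4)/132 = (1/132)*(-7) = -7/132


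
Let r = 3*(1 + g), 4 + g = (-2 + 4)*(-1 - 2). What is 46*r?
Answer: -1242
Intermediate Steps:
g = -10 (g = -4 + (-2 + 4)*(-1 - 2) = -4 + 2*(-3) = -4 - 6 = -10)
r = -27 (r = 3*(1 - 10) = 3*(-9) = -27)
46*r = 46*(-27) = -1242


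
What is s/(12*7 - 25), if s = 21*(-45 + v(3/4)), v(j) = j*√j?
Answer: -945/59 + 63*√3/472 ≈ -15.786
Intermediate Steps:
v(j) = j^(3/2)
s = -945 + 63*√3/8 (s = 21*(-45 + (3/4)^(3/2)) = 21*(-45 + (3*(¼))^(3/2)) = 21*(-45 + (¾)^(3/2)) = 21*(-45 + 3*√3/8) = -945 + 63*√3/8 ≈ -931.36)
s/(12*7 - 25) = (-945 + 63*√3/8)/(12*7 - 25) = (-945 + 63*√3/8)/(84 - 25) = (-945 + 63*√3/8)/59 = (-945 + 63*√3/8)*(1/59) = -945/59 + 63*√3/472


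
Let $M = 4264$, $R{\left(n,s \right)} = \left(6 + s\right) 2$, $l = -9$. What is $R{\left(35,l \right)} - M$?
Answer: $-4270$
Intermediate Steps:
$R{\left(n,s \right)} = 12 + 2 s$
$R{\left(35,l \right)} - M = \left(12 + 2 \left(-9\right)\right) - 4264 = \left(12 - 18\right) - 4264 = -6 - 4264 = -4270$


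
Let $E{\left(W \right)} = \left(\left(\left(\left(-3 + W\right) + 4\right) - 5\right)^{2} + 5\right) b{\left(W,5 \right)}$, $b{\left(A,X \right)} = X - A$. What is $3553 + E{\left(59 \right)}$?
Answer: $-160067$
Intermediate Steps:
$E{\left(W \right)} = \left(5 + \left(-4 + W\right)^{2}\right) \left(5 - W\right)$ ($E{\left(W \right)} = \left(\left(\left(\left(-3 + W\right) + 4\right) - 5\right)^{2} + 5\right) \left(5 - W\right) = \left(\left(\left(1 + W\right) - 5\right)^{2} + 5\right) \left(5 - W\right) = \left(\left(-4 + W\right)^{2} + 5\right) \left(5 - W\right) = \left(5 + \left(-4 + W\right)^{2}\right) \left(5 - W\right)$)
$3553 + E{\left(59 \right)} = 3553 - \left(-5 + 59\right) \left(5 + \left(-4 + 59\right)^{2}\right) = 3553 - 54 \left(5 + 55^{2}\right) = 3553 - 54 \left(5 + 3025\right) = 3553 - 54 \cdot 3030 = 3553 - 163620 = -160067$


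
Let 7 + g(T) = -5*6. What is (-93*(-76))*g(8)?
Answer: -261516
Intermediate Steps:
g(T) = -37 (g(T) = -7 - 5*6 = -7 - 30 = -37)
(-93*(-76))*g(8) = -93*(-76)*(-37) = 7068*(-37) = -261516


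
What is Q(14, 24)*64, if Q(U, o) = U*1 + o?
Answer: 2432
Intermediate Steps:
Q(U, o) = U + o
Q(14, 24)*64 = (14 + 24)*64 = 38*64 = 2432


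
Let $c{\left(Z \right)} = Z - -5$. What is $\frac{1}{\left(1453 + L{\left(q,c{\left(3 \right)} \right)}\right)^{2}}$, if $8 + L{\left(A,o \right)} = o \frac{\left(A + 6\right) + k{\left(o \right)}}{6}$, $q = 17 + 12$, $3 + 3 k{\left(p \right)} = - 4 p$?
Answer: $\frac{81}{176491225} \approx 4.5895 \cdot 10^{-7}$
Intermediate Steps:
$k{\left(p \right)} = -1 - \frac{4 p}{3}$ ($k{\left(p \right)} = -1 + \frac{\left(-4\right) p}{3} = -1 - \frac{4 p}{3}$)
$c{\left(Z \right)} = 5 + Z$ ($c{\left(Z \right)} = Z + 5 = 5 + Z$)
$q = 29$
$L{\left(A,o \right)} = -8 + o \left(\frac{5}{6} - \frac{2 o}{9} + \frac{A}{6}\right)$ ($L{\left(A,o \right)} = -8 + o \frac{\left(A + 6\right) - \left(1 + \frac{4 o}{3}\right)}{6} = -8 + o \left(\left(6 + A\right) - \left(1 + \frac{4 o}{3}\right)\right) \frac{1}{6} = -8 + o \left(5 + A - \frac{4 o}{3}\right) \frac{1}{6} = -8 + o \left(\frac{5}{6} - \frac{2 o}{9} + \frac{A}{6}\right)$)
$\frac{1}{\left(1453 + L{\left(q,c{\left(3 \right)} \right)}\right)^{2}} = \frac{1}{\left(1453 + \left(-8 - \frac{2 \left(5 + 3\right)^{2}}{9} + \frac{5 \left(5 + 3\right)}{6} + \frac{1}{6} \cdot 29 \left(5 + 3\right)\right)\right)^{2}} = \frac{1}{\left(1453 + \left(-8 - \frac{2 \cdot 8^{2}}{9} + \frac{5}{6} \cdot 8 + \frac{1}{6} \cdot 29 \cdot 8\right)\right)^{2}} = \frac{1}{\left(1453 + \left(-8 - \frac{128}{9} + \frac{20}{3} + \frac{116}{3}\right)\right)^{2}} = \frac{1}{\left(1453 + \frac{208}{9}\right)^{2}} = \frac{1}{\left(\frac{13285}{9}\right)^{2}} = \frac{1}{\frac{176491225}{81}} = \frac{81}{176491225}$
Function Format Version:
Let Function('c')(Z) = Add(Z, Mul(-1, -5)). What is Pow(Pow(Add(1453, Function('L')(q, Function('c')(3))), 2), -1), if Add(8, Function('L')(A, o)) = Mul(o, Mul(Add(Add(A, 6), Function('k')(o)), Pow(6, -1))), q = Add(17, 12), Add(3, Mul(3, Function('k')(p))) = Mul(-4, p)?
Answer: Rational(81, 176491225) ≈ 4.5895e-7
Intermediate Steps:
Function('k')(p) = Add(-1, Mul(Rational(-4, 3), p)) (Function('k')(p) = Add(-1, Mul(Rational(1, 3), Mul(-4, p))) = Add(-1, Mul(Rational(-4, 3), p)))
Function('c')(Z) = Add(5, Z) (Function('c')(Z) = Add(Z, 5) = Add(5, Z))
q = 29
Function('L')(A, o) = Add(-8, Mul(o, Add(Rational(5, 6), Mul(Rational(-2, 9), o), Mul(Rational(1, 6), A)))) (Function('L')(A, o) = Add(-8, Mul(o, Mul(Add(Add(A, 6), Add(-1, Mul(Rational(-4, 3), o))), Pow(6, -1)))) = Add(-8, Mul(o, Mul(Add(Add(6, A), Add(-1, Mul(Rational(-4, 3), o))), Rational(1, 6)))) = Add(-8, Mul(o, Mul(Add(5, A, Mul(Rational(-4, 3), o)), Rational(1, 6)))) = Add(-8, Mul(o, Add(Rational(5, 6), Mul(Rational(-2, 9), o), Mul(Rational(1, 6), A)))))
Pow(Pow(Add(1453, Function('L')(q, Function('c')(3))), 2), -1) = Pow(Pow(Add(1453, Add(-8, Mul(Rational(-2, 9), Pow(Add(5, 3), 2)), Mul(Rational(5, 6), Add(5, 3)), Mul(Rational(1, 6), 29, Add(5, 3)))), 2), -1) = Pow(Pow(Add(1453, Add(-8, Mul(Rational(-2, 9), Pow(8, 2)), Mul(Rational(5, 6), 8), Mul(Rational(1, 6), 29, 8))), 2), -1) = Pow(Pow(Add(1453, Add(-8, Mul(Rational(-2, 9), 64), Rational(20, 3), Rational(116, 3))), 2), -1) = Pow(Pow(Add(1453, Add(-8, Rational(-128, 9), Rational(20, 3), Rational(116, 3))), 2), -1) = Pow(Pow(Add(1453, Rational(208, 9)), 2), -1) = Pow(Pow(Rational(13285, 9), 2), -1) = Pow(Rational(176491225, 81), -1) = Rational(81, 176491225)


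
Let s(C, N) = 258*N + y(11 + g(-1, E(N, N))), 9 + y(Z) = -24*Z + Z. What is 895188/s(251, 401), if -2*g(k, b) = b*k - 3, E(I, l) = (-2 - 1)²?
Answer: 447594/51529 ≈ 8.6862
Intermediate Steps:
E(I, l) = 9 (E(I, l) = (-3)² = 9)
g(k, b) = 3/2 - b*k/2 (g(k, b) = -(b*k - 3)/2 = -(-3 + b*k)/2 = 3/2 - b*k/2)
y(Z) = -9 - 23*Z (y(Z) = -9 + (-24*Z + Z) = -9 - 23*Z)
s(C, N) = -400 + 258*N (s(C, N) = 258*N + (-9 - 23*(11 + (3/2 - ½*9*(-1)))) = 258*N + (-9 - 23*(11 + (3/2 + 9/2))) = 258*N + (-9 - 23*(11 + 6)) = 258*N + (-9 - 23*17) = 258*N + (-9 - 391) = 258*N - 400 = -400 + 258*N)
895188/s(251, 401) = 895188/(-400 + 258*401) = 895188/(-400 + 103458) = 895188/103058 = 895188*(1/103058) = 447594/51529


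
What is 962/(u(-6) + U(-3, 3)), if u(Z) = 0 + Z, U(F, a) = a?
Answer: -962/3 ≈ -320.67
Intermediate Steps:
u(Z) = Z
962/(u(-6) + U(-3, 3)) = 962/(-6 + 3) = 962/(-3) = -⅓*962 = -962/3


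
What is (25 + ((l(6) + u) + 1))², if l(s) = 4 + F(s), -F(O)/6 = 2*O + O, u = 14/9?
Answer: 473344/81 ≈ 5843.8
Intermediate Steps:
u = 14/9 (u = 14*(⅑) = 14/9 ≈ 1.5556)
F(O) = -18*O (F(O) = -6*(2*O + O) = -18*O)
l(s) = 4 - 18*s
(25 + ((l(6) + u) + 1))² = (25 + (((4 - 18*6) + 14/9) + 1))² = (25 + (((4 - 108) + 14/9) + 1))² = (25 + ((-104 + 14/9) + 1))² = (25 + (-922/9 + 1))² = (25 - 913/9)² = (-688/9)² = 473344/81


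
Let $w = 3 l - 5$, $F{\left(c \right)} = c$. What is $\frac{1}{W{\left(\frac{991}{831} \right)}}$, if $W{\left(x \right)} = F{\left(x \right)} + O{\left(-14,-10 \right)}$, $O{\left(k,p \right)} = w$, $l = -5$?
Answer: $- \frac{831}{15629} \approx -0.05317$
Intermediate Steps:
$w = -20$ ($w = 3 \left(-5\right) - 5 = -15 - 5 = -20$)
$O{\left(k,p \right)} = -20$
$W{\left(x \right)} = -20 + x$ ($W{\left(x \right)} = x - 20 = -20 + x$)
$\frac{1}{W{\left(\frac{991}{831} \right)}} = \frac{1}{-20 + \frac{991}{831}} = \frac{1}{- \frac{15629}{831}} = - \frac{831}{15629}$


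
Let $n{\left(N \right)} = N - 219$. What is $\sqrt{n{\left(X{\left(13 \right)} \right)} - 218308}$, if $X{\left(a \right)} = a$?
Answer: $i \sqrt{218514} \approx 467.45 i$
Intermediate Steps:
$n{\left(N \right)} = -219 + N$ ($n{\left(N \right)} = N - 219 = -219 + N$)
$\sqrt{n{\left(X{\left(13 \right)} \right)} - 218308} = \sqrt{\left(-219 + 13\right) - 218308} = \sqrt{-206 - 218308} = \sqrt{-218514} = i \sqrt{218514}$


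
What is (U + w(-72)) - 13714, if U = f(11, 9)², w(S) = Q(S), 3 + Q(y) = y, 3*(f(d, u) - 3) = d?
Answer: -123701/9 ≈ -13745.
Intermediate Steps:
f(d, u) = 3 + d/3
Q(y) = -3 + y
w(S) = -3 + S
U = 400/9 (U = (3 + (⅓)*11)² = (3 + 11/3)² = (20/3)² = 400/9 ≈ 44.444)
(U + w(-72)) - 13714 = (400/9 + (-3 - 72)) - 13714 = (400/9 - 75) - 13714 = -275/9 - 13714 = -123701/9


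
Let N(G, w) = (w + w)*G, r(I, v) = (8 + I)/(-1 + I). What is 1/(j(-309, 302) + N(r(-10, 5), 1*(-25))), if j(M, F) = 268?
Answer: 11/2848 ≈ 0.0038624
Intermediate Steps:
r(I, v) = (8 + I)/(-1 + I)
N(G, w) = 2*G*w (N(G, w) = (2*w)*G = 2*G*w)
1/(j(-309, 302) + N(r(-10, 5), 1*(-25))) = 1/(268 + 2*((8 - 10)/(-1 - 10))*(1*(-25))) = 1/(268 + 2*(-2/(-11))*(-25)) = 1/(268 + 2*(-1/11*(-2))*(-25)) = 1/(268 + 2*(2/11)*(-25)) = 1/(268 - 100/11) = 1/(2848/11) = 11/2848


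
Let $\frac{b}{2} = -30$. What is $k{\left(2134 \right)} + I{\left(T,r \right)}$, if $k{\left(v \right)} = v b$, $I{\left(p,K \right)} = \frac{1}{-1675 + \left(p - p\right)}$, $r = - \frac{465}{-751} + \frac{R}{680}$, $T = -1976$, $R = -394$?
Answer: $- \frac{214467001}{1675} \approx -1.2804 \cdot 10^{5}$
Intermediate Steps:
$b = -60$ ($b = 2 \left(-30\right) = -60$)
$r = \frac{10153}{255340}$ ($r = - \frac{465}{-751} - \frac{394}{680} = \left(-465\right) \left(- \frac{1}{751}\right) - \frac{197}{340} = \frac{465}{751} - \frac{197}{340} = \frac{10153}{255340} \approx 0.039763$)
$I{\left(p,K \right)} = - \frac{1}{1675}$ ($I{\left(p,K \right)} = \frac{1}{-1675 + 0} = \frac{1}{-1675} = - \frac{1}{1675}$)
$k{\left(v \right)} = - 60 v$ ($k{\left(v \right)} = v \left(-60\right) = - 60 v$)
$k{\left(2134 \right)} + I{\left(T,r \right)} = \left(-60\right) 2134 - \frac{1}{1675} = -128040 - \frac{1}{1675} = - \frac{214467001}{1675}$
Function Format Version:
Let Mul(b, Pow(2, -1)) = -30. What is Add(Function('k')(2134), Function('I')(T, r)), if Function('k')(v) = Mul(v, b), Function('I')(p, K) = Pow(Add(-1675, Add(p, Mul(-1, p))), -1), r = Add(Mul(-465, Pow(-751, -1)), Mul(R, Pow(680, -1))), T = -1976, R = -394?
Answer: Rational(-214467001, 1675) ≈ -1.2804e+5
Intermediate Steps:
b = -60 (b = Mul(2, -30) = -60)
r = Rational(10153, 255340) (r = Add(Mul(-465, Pow(-751, -1)), Mul(-394, Pow(680, -1))) = Add(Mul(-465, Rational(-1, 751)), Mul(-394, Rational(1, 680))) = Add(Rational(465, 751), Rational(-197, 340)) = Rational(10153, 255340) ≈ 0.039763)
Function('I')(p, K) = Rational(-1, 1675) (Function('I')(p, K) = Pow(Add(-1675, 0), -1) = Pow(-1675, -1) = Rational(-1, 1675))
Function('k')(v) = Mul(-60, v) (Function('k')(v) = Mul(v, -60) = Mul(-60, v))
Add(Function('k')(2134), Function('I')(T, r)) = Add(Mul(-60, 2134), Rational(-1, 1675)) = Add(-128040, Rational(-1, 1675)) = Rational(-214467001, 1675)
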